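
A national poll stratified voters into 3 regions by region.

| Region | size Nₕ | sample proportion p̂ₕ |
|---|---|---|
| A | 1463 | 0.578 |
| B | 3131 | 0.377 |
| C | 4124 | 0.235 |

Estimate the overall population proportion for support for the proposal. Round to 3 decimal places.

0.344

N = 1463 + 3131 + 4124 = 8718.
Overall proportion = Σ (Nₕ/N)·p̂ₕ.
Σ Nₕp̂ₕ = 845.614 + 1180.387 + 969.14 = 2995.141.
2995.141 / 8718 = 0.34356... → 0.344.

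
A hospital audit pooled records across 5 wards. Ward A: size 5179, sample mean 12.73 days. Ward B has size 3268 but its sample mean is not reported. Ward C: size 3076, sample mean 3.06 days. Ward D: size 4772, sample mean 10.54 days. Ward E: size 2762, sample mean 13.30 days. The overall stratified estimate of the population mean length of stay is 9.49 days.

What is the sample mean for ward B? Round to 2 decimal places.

5.65

N = 5179 + 3268 + 3076 + 4772 + 2762 = 19057.
Overall total = μ·N = 9.49·19057 = 180850.93.
Subtract the known strata: 5179·12.73 + 3076·3.06 + 4772·10.54 + 2762·13.30 = 162372.71.
Remaining total for ward B: 180850.93 − 162372.71 = 18478.22.
Divide by its size: 18478.22 / 3268 = 5.6543... → 5.65.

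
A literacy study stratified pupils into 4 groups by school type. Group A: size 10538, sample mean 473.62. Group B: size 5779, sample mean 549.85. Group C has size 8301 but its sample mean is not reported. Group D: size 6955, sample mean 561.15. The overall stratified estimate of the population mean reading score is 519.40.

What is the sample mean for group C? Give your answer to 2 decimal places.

521.34

N = 10538 + 5779 + 8301 + 6955 = 31573.
Overall total = μ·N = 519.40·31573 = 16399016.2.
Subtract the known strata: 10538·473.62 + 5779·549.85 + 6955·561.15 = 12071388.96.
Remaining total for group C: 16399016.2 − 12071388.96 = 4327627.24.
Divide by its size: 4327627.24 / 8301 = 521.3381... → 521.34.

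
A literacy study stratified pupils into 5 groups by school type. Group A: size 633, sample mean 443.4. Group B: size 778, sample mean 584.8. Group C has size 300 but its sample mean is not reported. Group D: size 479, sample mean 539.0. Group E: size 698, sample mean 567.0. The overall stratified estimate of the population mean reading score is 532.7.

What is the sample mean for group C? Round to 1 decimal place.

N = 633 + 778 + 300 + 479 + 698 = 2888.
Overall total = μ·N = 532.7·2888 = 1538437.6.
Subtract the known strata: 633·443.4 + 778·584.8 + 479·539.0 + 698·567.0 = 1389593.6.
Remaining total for group C: 1538437.6 − 1389593.6 = 148844.
Divide by its size: 148844 / 300 = 496.147... → 496.1.

496.1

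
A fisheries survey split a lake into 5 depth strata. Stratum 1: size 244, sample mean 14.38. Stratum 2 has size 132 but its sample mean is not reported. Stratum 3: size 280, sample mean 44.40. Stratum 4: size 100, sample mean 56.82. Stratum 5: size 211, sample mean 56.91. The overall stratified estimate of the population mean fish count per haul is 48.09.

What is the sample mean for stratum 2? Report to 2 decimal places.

97.52

N = 244 + 132 + 280 + 100 + 211 = 967.
Overall total = μ·N = 48.09·967 = 46503.03.
Subtract the known strata: 244·14.38 + 280·44.40 + 100·56.82 + 211·56.91 = 33630.73.
Remaining total for stratum 2: 46503.03 − 33630.73 = 12872.3.
Divide by its size: 12872.3 / 132 = 97.5174... → 97.52.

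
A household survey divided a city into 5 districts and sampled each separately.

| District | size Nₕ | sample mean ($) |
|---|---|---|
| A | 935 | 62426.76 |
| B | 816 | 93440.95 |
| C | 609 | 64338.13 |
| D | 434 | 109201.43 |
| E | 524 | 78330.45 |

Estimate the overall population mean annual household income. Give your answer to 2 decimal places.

N = 935 + 816 + 609 + 434 + 524 = 3318.
Weight each subgroup mean by Nₕ/N and sum.
Σ Nₕx̄ₕ = 935·62426.76 + 816·93440.95 + 609·64338.13 + 434·109201.43 + 524·78330.45 = 58369020.6 + 76247815.2 + 39181921.17 + 47393420.62 + 41045155.8 = 262237333.39.
Divide by N: 262237333.39 / 3318 = 79034.7599... → 79034.76.

79034.76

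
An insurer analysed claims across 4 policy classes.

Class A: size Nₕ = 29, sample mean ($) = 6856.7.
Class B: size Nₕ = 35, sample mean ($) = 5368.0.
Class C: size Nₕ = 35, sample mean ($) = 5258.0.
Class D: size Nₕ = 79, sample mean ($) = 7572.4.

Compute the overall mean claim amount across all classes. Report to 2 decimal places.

N = 29 + 35 + 35 + 79 = 178.
Overall mean = Σ (Nₕ/N)·x̄ₕ — weight by population share, not a simple average.
Σ Nₕx̄ₕ = 29·6856.7 + 35·5368.0 + 35·5258.0 + 79·7572.4 = 198844.3 + 187880 + 184030 + 598219.6 = 1168973.9.
Divide by N: 1168973.9 / 178 = 6567.2691... → 6567.27.

6567.27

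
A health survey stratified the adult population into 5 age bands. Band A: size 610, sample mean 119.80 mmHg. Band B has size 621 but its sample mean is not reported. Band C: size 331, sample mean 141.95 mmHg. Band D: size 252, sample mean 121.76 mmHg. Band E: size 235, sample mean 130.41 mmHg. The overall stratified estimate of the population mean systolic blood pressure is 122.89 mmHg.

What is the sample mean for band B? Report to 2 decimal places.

Σ Nₕx̄ₕ = N·μ, so 621·x̄_B = 2049·122.89 − (610·119.80 + 331·141.95 + 252·121.76 + 235·130.41).
= 251801.61 − 181393.32 = 70408.29.
x̄_B = 70408.29 / 621 = 113.3789... → 113.38.

113.38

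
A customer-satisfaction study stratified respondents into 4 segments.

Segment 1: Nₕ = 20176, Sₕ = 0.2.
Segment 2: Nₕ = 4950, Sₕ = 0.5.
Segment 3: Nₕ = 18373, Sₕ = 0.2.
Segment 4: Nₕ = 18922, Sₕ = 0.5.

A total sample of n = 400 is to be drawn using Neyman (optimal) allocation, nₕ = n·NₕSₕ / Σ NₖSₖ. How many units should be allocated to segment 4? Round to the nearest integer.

193

1: NₕSₕ = 20176·0.2 = 4035.2
2: NₕSₕ = 4950·0.5 = 2475
3: NₕSₕ = 18373·0.2 = 3674.6
4: NₕSₕ = 18922·0.5 = 9461
Σ NₕSₕ = 19645.8.
n_4 = 400·9461/19645.8 = 192.632... → 193.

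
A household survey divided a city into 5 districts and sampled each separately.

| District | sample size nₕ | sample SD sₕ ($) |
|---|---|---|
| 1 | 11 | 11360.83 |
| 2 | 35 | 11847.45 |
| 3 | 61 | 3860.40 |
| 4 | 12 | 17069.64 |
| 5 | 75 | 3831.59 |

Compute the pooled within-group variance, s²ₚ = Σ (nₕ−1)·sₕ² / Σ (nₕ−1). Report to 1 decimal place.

1: (11−1)·11360.83² = 10·129068458.2889 = 1290684582.889
2: (35−1)·11847.45² = 34·140362071.5025 = 4772310431.085
3: (61−1)·3860.40² = 60·14902688.16 = 894161289.6
4: (12−1)·17069.64² = 11·291372609.7296 = 3205098707.0256
5: (75−1)·3831.59² = 74·14681081.9281 = 1086400062.6794
Numerator = 11248655073.279; denominator = Σ(nₕ−1) = 189.
s²ₚ = 11248655073.279/189 = 59516693.509... → 59516693.5.

59516693.5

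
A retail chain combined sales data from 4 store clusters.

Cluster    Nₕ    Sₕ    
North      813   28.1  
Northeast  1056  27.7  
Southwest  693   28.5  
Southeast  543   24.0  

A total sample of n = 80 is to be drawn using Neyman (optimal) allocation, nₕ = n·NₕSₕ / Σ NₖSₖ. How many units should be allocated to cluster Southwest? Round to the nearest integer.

19

North: NₕSₕ = 813·28.1 = 22845.3
Northeast: NₕSₕ = 1056·27.7 = 29251.2
Southwest: NₕSₕ = 693·28.5 = 19750.5
Southeast: NₕSₕ = 543·24.0 = 13032
Σ NₕSₕ = 84879.
n_Southwest = 80·19750.5/84879 = 18.615... → 19.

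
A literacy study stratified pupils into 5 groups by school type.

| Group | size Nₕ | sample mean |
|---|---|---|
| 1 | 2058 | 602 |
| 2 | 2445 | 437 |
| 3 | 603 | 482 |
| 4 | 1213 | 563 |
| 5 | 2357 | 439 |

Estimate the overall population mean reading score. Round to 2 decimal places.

497.43

N = 2058 + 2445 + 603 + 1213 + 2357 = 8676.
The stratified mean weights each stratum mean by its population share Nₕ/N.
Σ Nₕx̄ₕ = 2058·602 + 2445·437 + 603·482 + 1213·563 + 2357·439 = 1238916 + 1068465 + 290646 + 682919 + 1034723 = 4315669.
Divide by N: 4315669 / 8676 = 497.4261... → 497.43.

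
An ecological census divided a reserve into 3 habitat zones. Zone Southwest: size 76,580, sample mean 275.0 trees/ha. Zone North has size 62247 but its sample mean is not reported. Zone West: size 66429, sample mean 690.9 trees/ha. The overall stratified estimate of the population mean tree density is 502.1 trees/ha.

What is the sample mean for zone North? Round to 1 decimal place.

580.0

N = 76580 + 62247 + 66429 = 205256.
Overall total = μ·N = 502.1·205256 = 103059037.6.
Subtract the known strata: 76580·275.0 + 66429·690.9 = 66955296.1.
Remaining total for zone North: 103059037.6 − 66955296.1 = 36103741.5.
Divide by its size: 36103741.5 / 62247 = 580.008... → 580.0.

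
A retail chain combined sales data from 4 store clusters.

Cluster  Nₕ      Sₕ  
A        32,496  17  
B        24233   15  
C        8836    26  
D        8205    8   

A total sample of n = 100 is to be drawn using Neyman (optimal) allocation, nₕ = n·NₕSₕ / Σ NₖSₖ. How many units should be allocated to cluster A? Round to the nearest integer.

46

Σ NₕSₕ = 32496·17 + 24233·15 + 8836·26 + 8205·8 = 1211303.
Share for A: 552432/1211303 = 0.45606.
n_A = 100 × 0.45606 = 45.606... → 46.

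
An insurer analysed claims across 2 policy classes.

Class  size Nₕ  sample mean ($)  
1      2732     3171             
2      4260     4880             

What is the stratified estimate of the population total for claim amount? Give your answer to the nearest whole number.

1: 2732·3171 = 8663172
2: 4260·4880 = 20788800
τ̂ = Σ Nₕx̄ₕ = 29451972.

29451972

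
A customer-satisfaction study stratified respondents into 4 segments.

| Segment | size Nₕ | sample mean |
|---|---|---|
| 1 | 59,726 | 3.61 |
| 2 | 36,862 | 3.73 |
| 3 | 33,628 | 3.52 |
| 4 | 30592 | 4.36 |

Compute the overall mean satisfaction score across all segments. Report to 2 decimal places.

N = 160808; weights Wₕ = Nₕ/N = (0.3714, 0.2292, 0.2091, 0.1902).
x̄_st = Σ Wₕ·x̄ₕ = 0.3714·3.61 + 0.2292·3.73 + 0.2091·3.52 + 0.1902·4.36 ≈ 3.7614...
→ 3.76.

3.76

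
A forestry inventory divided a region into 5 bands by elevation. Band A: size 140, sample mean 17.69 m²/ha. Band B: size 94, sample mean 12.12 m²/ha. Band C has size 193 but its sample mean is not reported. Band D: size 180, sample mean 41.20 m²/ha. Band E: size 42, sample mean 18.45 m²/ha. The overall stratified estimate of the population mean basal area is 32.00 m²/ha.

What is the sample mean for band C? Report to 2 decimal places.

46.43

Σ Nₕx̄ₕ = N·μ, so 193·x̄_C = 649·32.00 − (140·17.69 + 94·12.12 + 180·41.20 + 42·18.45).
= 20768 − 11806.78 = 8961.22.
x̄_C = 8961.22 / 193 = 46.4312... → 46.43.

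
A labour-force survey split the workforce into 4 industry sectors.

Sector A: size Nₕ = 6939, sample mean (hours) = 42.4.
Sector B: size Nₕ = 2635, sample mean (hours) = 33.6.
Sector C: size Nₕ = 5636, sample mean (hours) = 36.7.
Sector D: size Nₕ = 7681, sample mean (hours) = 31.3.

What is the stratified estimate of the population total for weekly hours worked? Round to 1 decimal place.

830006.1

A: 6939·42.4 = 294213.6
B: 2635·33.6 = 88536
C: 5636·36.7 = 206841.2
D: 7681·31.3 = 240415.3
τ̂ = Σ Nₕx̄ₕ = 830006.1.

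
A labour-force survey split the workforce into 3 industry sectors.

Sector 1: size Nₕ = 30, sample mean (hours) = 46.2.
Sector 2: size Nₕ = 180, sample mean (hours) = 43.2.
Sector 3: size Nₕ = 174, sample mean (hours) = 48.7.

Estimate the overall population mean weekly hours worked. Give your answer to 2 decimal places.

45.93

N = 30 + 180 + 174 = 384.
Overall mean = Σ (Nₕ/N)·x̄ₕ — weight by population share, not a simple average.
Σ Nₕx̄ₕ = 30·46.2 + 180·43.2 + 174·48.7 = 1386 + 7776 + 8473.8 = 17635.8.
Divide by N: 17635.8 / 384 = 45.9266... → 45.93.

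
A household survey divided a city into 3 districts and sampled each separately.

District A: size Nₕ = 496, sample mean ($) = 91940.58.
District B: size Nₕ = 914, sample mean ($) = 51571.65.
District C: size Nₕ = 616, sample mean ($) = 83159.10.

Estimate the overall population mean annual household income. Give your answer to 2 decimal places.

N = 2026; weights Wₕ = Nₕ/N = (0.2448, 0.4511, 0.3040).
x̄_st = Σ Wₕ·x̄ₕ = 0.2448·91940.58 + 0.4511·51571.65 + 0.3040·83159.10 ≈ 71058.7470...
→ 71058.75.

71058.75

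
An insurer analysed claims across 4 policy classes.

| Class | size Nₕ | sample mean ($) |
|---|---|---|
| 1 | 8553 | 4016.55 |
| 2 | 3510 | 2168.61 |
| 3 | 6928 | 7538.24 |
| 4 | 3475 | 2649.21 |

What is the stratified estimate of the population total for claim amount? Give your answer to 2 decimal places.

Estimate total by summing Nₕ·x̄ₕ over strata.
8553·4016.55 + 3510·2168.61 + 6928·7538.24 + 3475·2649.21 = 34353552.15 + 7611821.1 + 52224926.72 + 9206004.75 = 103396304.72.

103396304.72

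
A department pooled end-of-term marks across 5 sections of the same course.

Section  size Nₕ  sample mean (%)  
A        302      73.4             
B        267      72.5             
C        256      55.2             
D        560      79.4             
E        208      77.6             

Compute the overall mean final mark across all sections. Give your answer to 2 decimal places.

x̄_st = (Σ Nₕx̄ₕ) / (Σ Nₕ) = (302·73.4 + 267·72.5 + 256·55.2 + 560·79.4 + 208·77.6) / 1593
= 116260.3 / 1593 = 72.9820... → 72.98.

72.98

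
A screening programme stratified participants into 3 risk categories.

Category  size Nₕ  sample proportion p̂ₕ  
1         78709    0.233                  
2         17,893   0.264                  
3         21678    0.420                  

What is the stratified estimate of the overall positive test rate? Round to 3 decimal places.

0.272

Wₕ = Nₕ/N with N = 118280: 0.6654, 0.1513, 0.1833.
p̂_st = 0.6654·0.233 + 0.1513·0.264 + 0.1833·0.420 ≈ 0.27196... → 0.272.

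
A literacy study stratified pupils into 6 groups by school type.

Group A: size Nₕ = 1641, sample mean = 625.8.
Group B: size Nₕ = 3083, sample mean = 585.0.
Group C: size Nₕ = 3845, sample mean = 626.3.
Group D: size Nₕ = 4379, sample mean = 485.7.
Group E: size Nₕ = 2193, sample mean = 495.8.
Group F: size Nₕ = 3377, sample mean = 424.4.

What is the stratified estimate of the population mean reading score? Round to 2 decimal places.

533.86

N = 1641 + 3083 + 3845 + 4379 + 2193 + 3377 = 18518.
Weight each subgroup mean by Nₕ/N and sum.
Σ Nₕx̄ₕ = 1641·625.8 + 3083·585.0 + 3845·626.3 + 4379·485.7 + 2193·495.8 + 3377·424.4 = 1026937.8 + 1803555 + 2408123.5 + 2126880.3 + 1087289.4 + 1433198.8 = 9885984.8.
Divide by N: 9885984.8 / 18518 = 533.8581... → 533.86.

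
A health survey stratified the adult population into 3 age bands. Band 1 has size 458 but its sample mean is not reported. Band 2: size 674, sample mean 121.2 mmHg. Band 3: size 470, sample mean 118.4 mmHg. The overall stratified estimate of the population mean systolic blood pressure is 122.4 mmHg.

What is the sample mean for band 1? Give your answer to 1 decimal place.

N = 458 + 674 + 470 = 1602.
Overall total = μ·N = 122.4·1602 = 196084.8.
Subtract the known strata: 674·121.2 + 470·118.4 = 137336.8.
Remaining total for band 1: 196084.8 − 137336.8 = 58748.
Divide by its size: 58748 / 458 = 128.271... → 128.3.

128.3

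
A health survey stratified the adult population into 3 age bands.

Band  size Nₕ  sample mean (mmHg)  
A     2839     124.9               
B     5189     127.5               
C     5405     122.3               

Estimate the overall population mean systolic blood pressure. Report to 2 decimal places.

N = 2839 + 5189 + 5405 = 13433.
The stratified mean weights each stratum mean by its population share Nₕ/N.
Σ Nₕx̄ₕ = 2839·124.9 + 5189·127.5 + 5405·122.3 = 354591.1 + 661597.5 + 661031.5 = 1677220.1.
Divide by N: 1677220.1 / 13433 = 124.8582... → 124.86.

124.86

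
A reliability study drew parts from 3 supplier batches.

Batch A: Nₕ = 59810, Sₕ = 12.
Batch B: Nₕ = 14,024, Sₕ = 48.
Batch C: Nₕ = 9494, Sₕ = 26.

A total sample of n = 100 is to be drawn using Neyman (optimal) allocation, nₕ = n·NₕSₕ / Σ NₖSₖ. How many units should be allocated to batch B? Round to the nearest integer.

41

A: NₕSₕ = 59810·12 = 717720
B: NₕSₕ = 14024·48 = 673152
C: NₕSₕ = 9494·26 = 246844
Σ NₕSₕ = 1637716.
n_B = 100·673152/1637716 = 41.103... → 41.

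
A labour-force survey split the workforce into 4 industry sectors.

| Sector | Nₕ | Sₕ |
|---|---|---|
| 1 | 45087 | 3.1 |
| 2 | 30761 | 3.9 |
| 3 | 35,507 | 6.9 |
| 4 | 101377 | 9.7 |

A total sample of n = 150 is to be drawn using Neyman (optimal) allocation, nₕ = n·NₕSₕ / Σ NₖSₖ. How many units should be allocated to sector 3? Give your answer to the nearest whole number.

Σ NₕSₕ = 45087·3.1 + 30761·3.9 + 35507·6.9 + 101377·9.7 = 1488092.8.
Share for 3: 244998.3/1488092.8 = 0.16464.
n_3 = 150 × 0.16464 = 24.696... → 25.

25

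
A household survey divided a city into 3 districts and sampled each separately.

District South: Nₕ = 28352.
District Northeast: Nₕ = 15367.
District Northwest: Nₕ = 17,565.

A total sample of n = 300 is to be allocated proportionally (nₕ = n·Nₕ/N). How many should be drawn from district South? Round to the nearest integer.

Share of district South = 28352/61284 = 0.46263.
Allocate 300 × 0.46263 = 138.790... → 139.

139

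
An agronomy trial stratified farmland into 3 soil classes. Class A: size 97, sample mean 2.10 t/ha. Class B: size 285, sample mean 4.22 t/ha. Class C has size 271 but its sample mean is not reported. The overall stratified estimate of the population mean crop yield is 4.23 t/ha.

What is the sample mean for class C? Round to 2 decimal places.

5.00

Σ Nₕx̄ₕ = N·μ, so 271·x̄_C = 653·4.23 − (97·2.10 + 285·4.22).
= 2762.19 − 1406.4 = 1355.79.
x̄_C = 1355.79 / 271 = 5.0029... → 5.00.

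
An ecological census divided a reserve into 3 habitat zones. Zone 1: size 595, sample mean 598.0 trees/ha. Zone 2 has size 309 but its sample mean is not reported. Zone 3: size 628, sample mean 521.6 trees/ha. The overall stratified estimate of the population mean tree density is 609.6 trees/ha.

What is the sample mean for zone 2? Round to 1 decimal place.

810.8

Σ Nₕx̄ₕ = N·μ, so 309·x̄_2 = 1532·609.6 − (595·598.0 + 628·521.6).
= 933907.2 − 683374.8 = 250532.4.
x̄_2 = 250532.4 / 309 = 810.784... → 810.8.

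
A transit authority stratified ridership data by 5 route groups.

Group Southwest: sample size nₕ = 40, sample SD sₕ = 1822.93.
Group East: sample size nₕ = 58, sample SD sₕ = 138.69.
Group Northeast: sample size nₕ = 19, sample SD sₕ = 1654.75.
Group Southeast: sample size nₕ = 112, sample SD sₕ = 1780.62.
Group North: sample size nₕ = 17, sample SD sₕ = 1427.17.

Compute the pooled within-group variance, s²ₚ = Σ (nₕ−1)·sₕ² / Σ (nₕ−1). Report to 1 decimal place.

2342366.4

Southwest: (40−1)·1822.93² = 39·3323073.7849 = 129599877.6111
East: (58−1)·138.69² = 57·19234.9161 = 1096390.2177
Northeast: (19−1)·1654.75² = 18·2738197.5625 = 49287556.125
Southeast: (112−1)·1780.62² = 111·3170607.5844 = 351937441.8684
North: (17−1)·1427.17² = 16·2036814.2089 = 32589027.3424
Numerator = 564510293.1646; denominator = Σ(nₕ−1) = 241.
s²ₚ = 564510293.1646/241 = 2342366.362... → 2342366.4.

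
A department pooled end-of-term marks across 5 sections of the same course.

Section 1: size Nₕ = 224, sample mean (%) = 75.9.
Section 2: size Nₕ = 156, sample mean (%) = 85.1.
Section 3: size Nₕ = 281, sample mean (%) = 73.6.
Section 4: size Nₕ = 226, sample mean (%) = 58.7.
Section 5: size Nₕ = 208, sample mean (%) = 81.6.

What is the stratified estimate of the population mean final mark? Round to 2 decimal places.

74.15

N = 224 + 156 + 281 + 226 + 208 = 1095.
The stratified mean weights each stratum mean by its population share Nₕ/N.
Σ Nₕx̄ₕ = 224·75.9 + 156·85.1 + 281·73.6 + 226·58.7 + 208·81.6 = 17001.6 + 13275.6 + 20681.6 + 13266.2 + 16972.8 = 81197.8.
Divide by N: 81197.8 / 1095 = 74.1532... → 74.15.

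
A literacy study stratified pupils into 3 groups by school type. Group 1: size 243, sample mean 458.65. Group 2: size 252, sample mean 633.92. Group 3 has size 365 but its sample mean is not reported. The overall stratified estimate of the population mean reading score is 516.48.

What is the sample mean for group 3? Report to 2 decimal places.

473.90

Σ Nₕx̄ₕ = N·μ, so 365·x̄_3 = 860·516.48 − (243·458.65 + 252·633.92).
= 444172.8 − 271199.79 = 172973.01.
x̄_3 = 172973.01 / 365 = 473.8987... → 473.90.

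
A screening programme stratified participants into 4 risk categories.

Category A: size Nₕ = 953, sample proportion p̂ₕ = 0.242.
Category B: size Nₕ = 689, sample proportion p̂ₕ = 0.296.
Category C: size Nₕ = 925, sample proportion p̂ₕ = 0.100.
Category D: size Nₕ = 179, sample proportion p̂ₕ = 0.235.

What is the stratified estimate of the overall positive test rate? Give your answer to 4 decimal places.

Wₕ = Nₕ/N with N = 2746: 0.3471, 0.2509, 0.3369, 0.0652.
p̂_st = 0.3471·0.242 + 0.2509·0.296 + 0.3369·0.100 + 0.0652·0.235 ≈ 0.207260... → 0.2073.

0.2073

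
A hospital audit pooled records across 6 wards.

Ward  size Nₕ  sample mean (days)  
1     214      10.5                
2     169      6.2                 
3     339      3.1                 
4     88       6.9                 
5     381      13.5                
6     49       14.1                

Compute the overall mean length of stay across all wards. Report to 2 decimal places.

x̄_st = (Σ Nₕx̄ₕ) / (Σ Nₕ) = (214·10.5 + 169·6.2 + 339·3.1 + 88·6.9 + 381·13.5 + 49·14.1) / 1240
= 10787.3 / 1240 = 8.6994... → 8.70.

8.70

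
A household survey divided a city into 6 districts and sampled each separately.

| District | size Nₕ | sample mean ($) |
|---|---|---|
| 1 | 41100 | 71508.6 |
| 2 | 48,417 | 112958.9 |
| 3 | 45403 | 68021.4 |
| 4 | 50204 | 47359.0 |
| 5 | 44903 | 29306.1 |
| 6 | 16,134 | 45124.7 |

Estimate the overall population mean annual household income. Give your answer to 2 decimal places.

N = 41100 + 48417 + 45403 + 50204 + 44903 + 16134 = 246161.
Weight each subgroup mean by Nₕ/N and sum.
Σ Nₕx̄ₕ = 41100·71508.6 + 48417·112958.9 + 45403·68021.4 + 50204·47359.0 + 44903·29306.1 + 16134·45124.7 = 2939003460 + 5469131061.3 + 3088375624.2 + 2377611236 + 1315931808.3 + 728041909.8 = 15918095099.6.
Divide by N: 15918095099.6 / 246161 = 64665.3820... → 64665.38.

64665.38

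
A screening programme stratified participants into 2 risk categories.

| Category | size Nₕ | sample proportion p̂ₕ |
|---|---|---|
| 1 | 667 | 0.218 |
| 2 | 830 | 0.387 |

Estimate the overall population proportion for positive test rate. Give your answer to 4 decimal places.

Wₕ = Nₕ/N with N = 1497: 0.4456, 0.5544.
p̂_st = 0.4456·0.218 + 0.5544·0.387 ≈ 0.311701... → 0.3117.

0.3117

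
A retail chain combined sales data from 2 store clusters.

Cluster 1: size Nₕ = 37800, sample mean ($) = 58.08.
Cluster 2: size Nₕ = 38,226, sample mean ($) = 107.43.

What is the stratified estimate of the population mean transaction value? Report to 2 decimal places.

N = 37800 + 38226 = 76026.
Overall mean = Σ (Nₕ/N)·x̄ₕ — weight by population share, not a simple average.
Σ Nₕx̄ₕ = 37800·58.08 + 38226·107.43 = 2195424 + 4106619.18 = 6302043.18.
Divide by N: 6302043.18 / 76026 = 82.8933... → 82.89.

82.89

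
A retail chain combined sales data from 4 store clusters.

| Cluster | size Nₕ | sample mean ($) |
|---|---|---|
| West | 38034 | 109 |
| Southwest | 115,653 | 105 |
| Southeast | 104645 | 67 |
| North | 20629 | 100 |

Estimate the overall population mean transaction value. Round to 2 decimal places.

90.92

N = 38034 + 115653 + 104645 + 20629 = 278961.
Weight each subgroup mean by Nₕ/N and sum.
Σ Nₕx̄ₕ = 38034·109 + 115653·105 + 104645·67 + 20629·100 = 4145706 + 12143565 + 7011215 + 2062900 = 25363386.
Divide by N: 25363386 / 278961 = 90.9209... → 90.92.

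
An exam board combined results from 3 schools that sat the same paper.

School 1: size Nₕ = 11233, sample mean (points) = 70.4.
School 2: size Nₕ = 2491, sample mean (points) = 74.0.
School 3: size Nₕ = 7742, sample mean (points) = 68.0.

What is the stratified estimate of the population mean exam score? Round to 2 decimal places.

69.95

N = 21466; weights Wₕ = Nₕ/N = (0.5233, 0.1160, 0.3607).
x̄_st = Σ Wₕ·x̄ₕ = 0.5233·70.4 + 0.1160·74.0 + 0.3607·68.0 ≈ 69.9522...
→ 69.95.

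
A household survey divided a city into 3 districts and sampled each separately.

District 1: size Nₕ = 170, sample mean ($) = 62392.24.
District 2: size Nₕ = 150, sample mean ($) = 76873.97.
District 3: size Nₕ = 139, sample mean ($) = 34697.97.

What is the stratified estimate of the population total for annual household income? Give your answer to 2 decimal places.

26960794.13

Population total = Σ Nₕ·x̄ₕ (each stratum's size times its mean).
170·62392.24 + 150·76873.97 + 139·34697.97 = 10606680.8 + 11531095.5 + 4823017.83 = 26960794.13.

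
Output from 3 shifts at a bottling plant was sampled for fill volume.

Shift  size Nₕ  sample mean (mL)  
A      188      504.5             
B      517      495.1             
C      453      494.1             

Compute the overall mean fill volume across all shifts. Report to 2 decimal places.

N = 1158; weights Wₕ = Nₕ/N = (0.1623, 0.4465, 0.3912).
x̄_st = Σ Wₕ·x̄ₕ = 0.1623·504.5 + 0.4465·495.1 + 0.3912·494.1 ≈ 496.2349...
→ 496.23.

496.23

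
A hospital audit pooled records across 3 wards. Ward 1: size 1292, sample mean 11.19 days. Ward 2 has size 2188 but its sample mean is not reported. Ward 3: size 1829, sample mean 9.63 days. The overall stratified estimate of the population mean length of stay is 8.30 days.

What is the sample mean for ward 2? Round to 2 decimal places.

5.48

Σ Nₕx̄ₕ = N·μ, so 2188·x̄_2 = 5309·8.30 − (1292·11.19 + 1829·9.63).
= 44064.7 − 32070.75 = 11993.95.
x̄_2 = 11993.95 / 2188 = 5.4817... → 5.48.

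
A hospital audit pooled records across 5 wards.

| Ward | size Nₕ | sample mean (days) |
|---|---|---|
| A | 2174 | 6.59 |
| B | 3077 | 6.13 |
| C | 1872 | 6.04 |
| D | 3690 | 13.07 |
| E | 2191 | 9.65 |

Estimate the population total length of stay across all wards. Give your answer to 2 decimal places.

A: 2174·6.59 = 14326.66
B: 3077·6.13 = 18862.01
C: 1872·6.04 = 11306.88
D: 3690·13.07 = 48228.3
E: 2191·9.65 = 21143.15
τ̂ = Σ Nₕx̄ₕ = 113867.00.

113867.00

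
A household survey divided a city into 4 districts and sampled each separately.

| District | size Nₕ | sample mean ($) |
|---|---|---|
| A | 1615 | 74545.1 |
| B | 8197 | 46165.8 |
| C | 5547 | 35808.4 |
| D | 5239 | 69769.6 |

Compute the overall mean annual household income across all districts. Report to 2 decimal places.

51605.18

N = 1615 + 8197 + 5547 + 5239 = 20598.
Weight each subgroup mean by Nₕ/N and sum.
Σ Nₕx̄ₕ = 1615·74545.1 + 8197·46165.8 + 5547·35808.4 + 5239·69769.6 = 120390336.5 + 378421062.6 + 198629194.8 + 365522934.4 = 1062963528.3.
Divide by N: 1062963528.3 / 20598 = 51605.1815... → 51605.18.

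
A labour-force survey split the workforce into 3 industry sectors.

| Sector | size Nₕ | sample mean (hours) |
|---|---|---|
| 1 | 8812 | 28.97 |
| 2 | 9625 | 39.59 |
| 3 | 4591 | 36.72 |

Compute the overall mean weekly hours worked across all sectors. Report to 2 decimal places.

N = 8812 + 9625 + 4591 = 23028.
The stratified mean weights each stratum mean by its population share Nₕ/N.
Σ Nₕx̄ₕ = 8812·28.97 + 9625·39.59 + 4591·36.72 = 255283.64 + 381053.75 + 168581.52 = 804918.91.
Divide by N: 804918.91 / 23028 = 34.9539... → 34.95.

34.95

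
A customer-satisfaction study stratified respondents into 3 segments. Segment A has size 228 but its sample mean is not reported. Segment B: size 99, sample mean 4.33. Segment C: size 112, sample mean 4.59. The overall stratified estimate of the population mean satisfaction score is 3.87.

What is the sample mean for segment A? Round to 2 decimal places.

3.32

N = 228 + 99 + 112 = 439.
Overall total = μ·N = 3.87·439 = 1698.93.
Subtract the known strata: 99·4.33 + 112·4.59 = 942.75.
Remaining total for segment A: 1698.93 − 942.75 = 756.18.
Divide by its size: 756.18 / 228 = 3.3166... → 3.32.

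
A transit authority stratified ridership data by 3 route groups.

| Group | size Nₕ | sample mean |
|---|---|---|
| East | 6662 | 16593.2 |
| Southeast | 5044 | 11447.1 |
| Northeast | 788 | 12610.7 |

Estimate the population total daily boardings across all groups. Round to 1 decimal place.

East: 6662·16593.2 = 110543898.4
Southeast: 5044·11447.1 = 57739172.4
Northeast: 788·12610.7 = 9937231.6
τ̂ = Σ Nₕx̄ₕ = 178220302.4.

178220302.4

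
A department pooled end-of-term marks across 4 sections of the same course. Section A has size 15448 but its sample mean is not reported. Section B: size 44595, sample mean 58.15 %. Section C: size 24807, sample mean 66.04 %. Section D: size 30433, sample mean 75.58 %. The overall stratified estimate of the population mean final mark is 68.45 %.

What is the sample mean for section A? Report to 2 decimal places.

88.01

N = 15448 + 44595 + 24807 + 30433 = 115283.
Overall total = μ·N = 68.45·115283 = 7891121.35.
Subtract the known strata: 44595·58.15 + 24807·66.04 + 30433·75.58 = 6531579.67.
Remaining total for section A: 7891121.35 − 6531579.67 = 1359541.68.
Divide by its size: 1359541.68 / 15448 = 88.0076... → 88.01.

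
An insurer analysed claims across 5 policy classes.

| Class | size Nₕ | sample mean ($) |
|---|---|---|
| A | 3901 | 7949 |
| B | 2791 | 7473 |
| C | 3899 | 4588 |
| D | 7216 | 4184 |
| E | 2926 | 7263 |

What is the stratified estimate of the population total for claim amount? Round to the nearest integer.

A: 3901·7949 = 31009049
B: 2791·7473 = 20857143
C: 3899·4588 = 17888612
D: 7216·4184 = 30191744
E: 2926·7263 = 21251538
τ̂ = Σ Nₕx̄ₕ = 121198086.

121198086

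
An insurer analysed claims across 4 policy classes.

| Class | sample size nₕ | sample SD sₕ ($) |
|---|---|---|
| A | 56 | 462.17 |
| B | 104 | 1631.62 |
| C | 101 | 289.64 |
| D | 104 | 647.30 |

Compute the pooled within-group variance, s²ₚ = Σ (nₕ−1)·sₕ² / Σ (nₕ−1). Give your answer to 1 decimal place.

934899.9

A: (56−1)·462.17² = 55·213601.1089 = 11748060.9895
B: (104−1)·1631.62² = 103·2662183.8244 = 274204933.9132
C: (101−1)·289.64² = 100·83891.3296 = 8389132.96
D: (104−1)·647.30² = 103·418997.29 = 43156720.87
Numerator = 337498848.7327; denominator = Σ(nₕ−1) = 361.
s²ₚ = 337498848.7327/361 = 934899.858... → 934899.9.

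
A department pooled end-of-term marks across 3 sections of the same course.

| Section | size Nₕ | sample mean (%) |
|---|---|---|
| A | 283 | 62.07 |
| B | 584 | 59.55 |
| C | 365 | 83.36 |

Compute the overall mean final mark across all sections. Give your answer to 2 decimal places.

x̄_st = (Σ Nₕx̄ₕ) / (Σ Nₕ) = (283·62.07 + 584·59.55 + 365·83.36) / 1232
= 82769.41 / 1232 = 67.1830... → 67.18.

67.18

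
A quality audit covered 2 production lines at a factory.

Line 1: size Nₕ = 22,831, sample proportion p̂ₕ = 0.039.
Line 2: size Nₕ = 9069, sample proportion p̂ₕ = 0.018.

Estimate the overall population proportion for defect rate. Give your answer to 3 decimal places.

N = 22831 + 9069 = 31900.
Overall proportion = Σ (Nₕ/N)·p̂ₕ.
Σ Nₕp̂ₕ = 890.409 + 163.242 = 1053.651.
1053.651 / 31900 = 0.03303... → 0.033.

0.033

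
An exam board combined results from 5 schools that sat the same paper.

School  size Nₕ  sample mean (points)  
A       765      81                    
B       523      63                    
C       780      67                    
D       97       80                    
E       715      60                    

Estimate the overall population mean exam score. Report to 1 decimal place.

68.7

N = 765 + 523 + 780 + 97 + 715 = 2880.
Weight each subgroup mean by Nₕ/N and sum.
Σ Nₕx̄ₕ = 765·81 + 523·63 + 780·67 + 97·80 + 715·60 = 61965 + 32949 + 52260 + 7760 + 42900 = 197834.
Divide by N: 197834 / 2880 = 68.692... → 68.7.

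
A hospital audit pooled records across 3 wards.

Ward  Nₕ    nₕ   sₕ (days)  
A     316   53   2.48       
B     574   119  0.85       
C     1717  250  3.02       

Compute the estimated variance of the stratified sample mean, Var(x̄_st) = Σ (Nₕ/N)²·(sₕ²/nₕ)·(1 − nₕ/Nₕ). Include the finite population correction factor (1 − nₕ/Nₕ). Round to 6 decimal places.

N = 2607; Wₕ = Nₕ/N.
ward A: (316/2607)²·2.48²/53·(1 − 53/316) = 0.001419019
ward B: (574/2607)²·0.85²/119·(1 − 119/574) = 0.000233309
ward C: (1717/2607)²·3.02²/250·(1 − 250/1717) = 0.013520484
Sum = 0.015172812 → 0.015173.

0.015173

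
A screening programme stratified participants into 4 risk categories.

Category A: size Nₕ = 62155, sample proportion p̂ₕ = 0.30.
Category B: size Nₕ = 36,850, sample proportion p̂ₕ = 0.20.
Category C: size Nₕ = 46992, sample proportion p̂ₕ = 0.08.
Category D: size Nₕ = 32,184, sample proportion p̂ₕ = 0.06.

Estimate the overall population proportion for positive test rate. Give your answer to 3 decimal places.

0.178

N = 62155 + 36850 + 46992 + 32184 = 178181.
Overall proportion = Σ (Nₕ/N)·p̂ₕ.
Σ Nₕp̂ₕ = 18646.5 + 7370 + 3759.36 + 1931.04 = 31706.9.
31706.9 / 178181 = 0.17795... → 0.178.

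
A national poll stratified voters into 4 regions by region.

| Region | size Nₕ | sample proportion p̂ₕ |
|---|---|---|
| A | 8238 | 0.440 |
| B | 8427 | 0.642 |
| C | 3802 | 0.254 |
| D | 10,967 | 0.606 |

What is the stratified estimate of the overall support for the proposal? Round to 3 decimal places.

0.530

N = 8238 + 8427 + 3802 + 10967 = 31434.
Overall proportion = Σ (Nₕ/N)·p̂ₕ.
Σ Nₕp̂ₕ = 3624.72 + 5410.134 + 965.708 + 6646.002 = 16646.564.
16646.564 / 31434 = 0.52957... → 0.530.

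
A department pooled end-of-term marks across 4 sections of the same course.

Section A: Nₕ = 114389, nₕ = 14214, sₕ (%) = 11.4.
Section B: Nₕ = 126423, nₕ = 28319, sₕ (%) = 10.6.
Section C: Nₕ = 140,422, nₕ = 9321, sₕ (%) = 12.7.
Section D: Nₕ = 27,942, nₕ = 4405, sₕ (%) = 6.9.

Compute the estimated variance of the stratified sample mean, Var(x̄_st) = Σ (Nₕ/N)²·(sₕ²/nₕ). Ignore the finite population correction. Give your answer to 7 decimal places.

0.0031817

N = 409176; Wₕ = Nₕ/N.
section A: (114389/409176)²·11.4²/14214 = 0.0007145648
section B: (126423/409176)²·10.6²/28319 = 0.0003787614
section C: (140422/409176)²·12.7²/9321 = 0.0020379566
section D: (27942/409176)²·6.9²/4405 = 0.0000504019
Sum = 0.0031816847 → 0.0031817.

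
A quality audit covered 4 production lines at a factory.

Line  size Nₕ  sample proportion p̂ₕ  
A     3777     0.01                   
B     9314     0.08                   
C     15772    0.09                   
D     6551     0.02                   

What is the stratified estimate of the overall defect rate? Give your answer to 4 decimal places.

0.0659

Wₕ = Nₕ/N with N = 35414: 0.1067, 0.2630, 0.4454, 0.1850.
p̂_st = 0.1067·0.01 + 0.2630·0.08 + 0.4454·0.09 + 0.1850·0.02 ≈ 0.065889... → 0.0659.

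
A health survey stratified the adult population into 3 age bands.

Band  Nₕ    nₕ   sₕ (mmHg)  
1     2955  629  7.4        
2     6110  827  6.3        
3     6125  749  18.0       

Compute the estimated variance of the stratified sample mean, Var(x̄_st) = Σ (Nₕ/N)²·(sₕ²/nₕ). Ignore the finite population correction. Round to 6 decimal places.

0.081393

N = 15190; Wₕ = Nₕ/N.
band 1: (2955/15190)²·7.4²/629 = 0.003294672
band 2: (6110/15190)²·6.3²/827 = 0.007765018
band 3: (6125/15190)²·18.0²/749 = 0.070333112
Sum = 0.081392802 → 0.081393.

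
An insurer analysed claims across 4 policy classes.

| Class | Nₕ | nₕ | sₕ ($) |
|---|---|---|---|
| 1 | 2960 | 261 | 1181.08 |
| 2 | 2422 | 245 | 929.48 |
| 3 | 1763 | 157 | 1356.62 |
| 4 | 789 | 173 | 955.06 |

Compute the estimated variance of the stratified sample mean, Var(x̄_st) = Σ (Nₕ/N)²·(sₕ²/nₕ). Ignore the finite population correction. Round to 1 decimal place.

1703.5

N = 7934. Term for each stratum: Wₕ²sₕ²/nₕ.
Var(x̄_st) = 743.9044 + 328.6078 + 578.8113 + 52.1417 = 1703.4652 → 1703.5.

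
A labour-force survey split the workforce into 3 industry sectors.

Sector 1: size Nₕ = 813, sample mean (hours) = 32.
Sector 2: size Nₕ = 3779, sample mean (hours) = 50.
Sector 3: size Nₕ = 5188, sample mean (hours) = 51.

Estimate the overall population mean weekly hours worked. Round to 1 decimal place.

N = 813 + 3779 + 5188 = 9780.
Overall mean = Σ (Nₕ/N)·x̄ₕ — weight by population share, not a simple average.
Σ Nₕx̄ₕ = 813·32 + 3779·50 + 5188·51 = 26016 + 188950 + 264588 = 479554.
Divide by N: 479554 / 9780 = 49.034... → 49.0.

49.0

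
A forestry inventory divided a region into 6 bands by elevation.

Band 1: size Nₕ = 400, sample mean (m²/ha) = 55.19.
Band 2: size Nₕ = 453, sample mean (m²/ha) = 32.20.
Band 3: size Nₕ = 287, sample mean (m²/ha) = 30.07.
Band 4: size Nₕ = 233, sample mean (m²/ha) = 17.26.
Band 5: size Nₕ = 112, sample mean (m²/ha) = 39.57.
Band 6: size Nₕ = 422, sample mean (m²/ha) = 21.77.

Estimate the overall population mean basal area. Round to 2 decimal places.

x̄_st = (Σ Nₕx̄ₕ) / (Σ Nₕ) = (400·55.19 + 453·32.20 + 287·30.07 + 233·17.26 + 112·39.57 + 422·21.77) / 1907
= 62933.05 / 1907 = 33.0011... → 33.00.

33.00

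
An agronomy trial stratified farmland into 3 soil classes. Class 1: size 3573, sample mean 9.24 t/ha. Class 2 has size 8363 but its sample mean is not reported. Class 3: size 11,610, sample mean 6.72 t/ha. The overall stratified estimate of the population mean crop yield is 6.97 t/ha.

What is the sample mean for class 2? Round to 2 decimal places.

N = 3573 + 8363 + 11610 = 23546.
Overall total = μ·N = 6.97·23546 = 164115.62.
Subtract the known strata: 3573·9.24 + 11610·6.72 = 111033.72.
Remaining total for class 2: 164115.62 − 111033.72 = 53081.9.
Divide by its size: 53081.9 / 8363 = 6.3472... → 6.35.

6.35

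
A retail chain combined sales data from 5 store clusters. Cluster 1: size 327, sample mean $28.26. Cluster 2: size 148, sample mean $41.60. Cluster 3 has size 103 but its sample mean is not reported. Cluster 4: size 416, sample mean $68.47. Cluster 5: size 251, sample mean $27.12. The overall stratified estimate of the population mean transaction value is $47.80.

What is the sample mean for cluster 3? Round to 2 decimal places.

N = 327 + 148 + 103 + 416 + 251 = 1245.
Overall total = μ·N = 47.80·1245 = 59511.
Subtract the known strata: 327·28.26 + 148·41.60 + 416·68.47 + 251·27.12 = 50688.46.
Remaining total for cluster 3: 59511 − 50688.46 = 8822.54.
Divide by its size: 8822.54 / 103 = 85.6557... → 85.66.

85.66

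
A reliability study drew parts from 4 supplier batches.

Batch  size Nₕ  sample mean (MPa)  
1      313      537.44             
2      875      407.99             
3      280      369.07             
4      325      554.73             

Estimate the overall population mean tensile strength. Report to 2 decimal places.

451.11

N = 313 + 875 + 280 + 325 = 1793.
Weight each subgroup mean by Nₕ/N and sum.
Σ Nₕx̄ₕ = 313·537.44 + 875·407.99 + 280·369.07 + 325·554.73 = 168218.72 + 356991.25 + 103339.6 + 180287.25 = 808836.82.
Divide by N: 808836.82 / 1793 = 451.1081... → 451.11.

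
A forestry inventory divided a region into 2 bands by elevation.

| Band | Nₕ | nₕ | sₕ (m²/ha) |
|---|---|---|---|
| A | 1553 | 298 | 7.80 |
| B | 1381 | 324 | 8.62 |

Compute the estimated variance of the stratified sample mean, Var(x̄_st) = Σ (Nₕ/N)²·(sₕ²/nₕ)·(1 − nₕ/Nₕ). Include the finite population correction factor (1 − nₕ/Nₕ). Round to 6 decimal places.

0.085112

N = 2934; Wₕ = Nₕ/N.
band A: (1553/2934)²·7.80²/298·(1 − 298/1553) = 0.046224040
band B: (1381/2934)²·8.62²/324·(1 − 324/1381) = 0.038888211
Sum = 0.085112252 → 0.085112.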